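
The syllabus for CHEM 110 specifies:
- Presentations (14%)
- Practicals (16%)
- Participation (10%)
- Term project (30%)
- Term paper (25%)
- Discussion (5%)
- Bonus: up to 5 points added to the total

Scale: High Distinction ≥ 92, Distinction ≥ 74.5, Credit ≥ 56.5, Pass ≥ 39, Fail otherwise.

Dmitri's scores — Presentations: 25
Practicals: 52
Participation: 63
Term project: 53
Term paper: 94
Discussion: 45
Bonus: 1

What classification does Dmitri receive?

Weighted total:
  Presentations 25 × 0.14 = 3.5
  Practicals 52 × 0.16 = 8.32
  Participation 63 × 0.1 = 6.3
  Term project 53 × 0.3 = 15.9
  Term paper 94 × 0.25 = 23.5
  Discussion 45 × 0.05 = 2.25
Sum = 59.77
Bonus: 59.77 + 1 = 60.77
60.77 is ≥ 56.5 and < 74.5 → Credit

Credit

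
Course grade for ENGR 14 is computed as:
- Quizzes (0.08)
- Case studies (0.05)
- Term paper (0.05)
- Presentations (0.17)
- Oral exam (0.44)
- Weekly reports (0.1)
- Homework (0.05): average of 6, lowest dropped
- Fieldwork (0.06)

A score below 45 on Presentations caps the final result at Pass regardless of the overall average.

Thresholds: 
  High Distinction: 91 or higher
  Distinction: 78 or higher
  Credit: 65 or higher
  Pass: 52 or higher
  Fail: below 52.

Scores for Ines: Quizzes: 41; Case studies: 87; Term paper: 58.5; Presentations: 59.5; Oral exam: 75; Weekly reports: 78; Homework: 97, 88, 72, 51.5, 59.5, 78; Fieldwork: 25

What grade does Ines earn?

Credit

Homework: drop 51.5 → average of remaining 5 = 394.5/5 = 78.9
Presentations score 59.5 ≥ 45: minimum met.
Weighted total:
  Quizzes 41 × 0.08 = 3.28
  Case studies 87 × 0.05 = 4.35
  Term paper 58.5 × 0.05 = 2.925
  Presentations 59.5 × 0.17 = 10.115
  Oral exam 75 × 0.44 = 33
  Weekly reports 78 × 0.1 = 7.8
  Homework 78.9 × 0.05 = 3.945
  Fieldwork 25 × 0.06 = 1.5
Sum = 66.915
66.915 is ≥ 65 and < 78 → Credit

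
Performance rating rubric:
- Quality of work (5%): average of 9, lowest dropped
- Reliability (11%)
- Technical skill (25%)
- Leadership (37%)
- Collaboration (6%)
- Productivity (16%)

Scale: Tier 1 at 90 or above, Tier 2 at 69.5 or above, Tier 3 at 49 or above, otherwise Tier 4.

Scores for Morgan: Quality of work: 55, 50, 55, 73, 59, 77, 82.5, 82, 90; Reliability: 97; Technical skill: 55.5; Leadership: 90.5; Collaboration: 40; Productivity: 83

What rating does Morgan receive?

Tier 2

Quality of work: drop 50 → average of remaining 8 = 573.5/8 = 71.6875
Weighted total:
  Quality of work 71.6875 × 0.05 = 3.584375
  Reliability 97 × 0.11 = 10.67
  Technical skill 55.5 × 0.25 = 13.875
  Leadership 90.5 × 0.37 = 33.485
  Collaboration 40 × 0.06 = 2.4
  Productivity 83 × 0.16 = 13.28
Sum = 77.294375
77.294375 is ≥ 69.5 and < 90 → Tier 2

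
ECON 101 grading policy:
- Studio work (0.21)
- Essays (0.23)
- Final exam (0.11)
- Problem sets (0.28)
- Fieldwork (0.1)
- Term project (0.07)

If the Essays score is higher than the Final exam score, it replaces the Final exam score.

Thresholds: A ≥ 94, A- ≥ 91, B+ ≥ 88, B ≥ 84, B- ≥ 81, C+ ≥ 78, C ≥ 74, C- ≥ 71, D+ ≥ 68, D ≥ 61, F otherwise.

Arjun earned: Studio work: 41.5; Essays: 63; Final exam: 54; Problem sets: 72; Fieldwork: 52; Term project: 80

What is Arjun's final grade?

Essays (63) > Final exam (54), so Final exam counts as 63.
Weighted total:
  Studio work 41.5 × 0.21 = 8.715
  Essays 63 × 0.23 = 14.49
  Final exam 63 × 0.11 = 6.93
  Problem sets 72 × 0.28 = 20.16
  Fieldwork 52 × 0.1 = 5.2
  Term project 80 × 0.07 = 5.6
Sum = 61.095
61.095 is ≥ 61 and < 68 → D

D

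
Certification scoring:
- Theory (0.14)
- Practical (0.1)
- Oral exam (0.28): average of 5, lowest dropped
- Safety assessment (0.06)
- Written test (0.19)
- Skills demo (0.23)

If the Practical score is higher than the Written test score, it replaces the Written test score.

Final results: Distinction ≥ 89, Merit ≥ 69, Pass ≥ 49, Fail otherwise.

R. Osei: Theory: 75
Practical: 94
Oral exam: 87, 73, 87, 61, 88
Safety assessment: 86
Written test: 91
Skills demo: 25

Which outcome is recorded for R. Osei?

Merit

Oral exam: drop 61 → average of remaining 4 = 335/4 = 83.75
Practical (94) > Written test (91), so Written test counts as 94.
Weighted total:
  Theory 75 × 0.14 = 10.5
  Practical 94 × 0.1 = 9.4
  Oral exam 83.75 × 0.28 = 23.45
  Safety assessment 86 × 0.06 = 5.16
  Written test 94 × 0.19 = 17.86
  Skills demo 25 × 0.23 = 5.75
Sum = 72.12
72.12 is ≥ 69 and < 89 → Merit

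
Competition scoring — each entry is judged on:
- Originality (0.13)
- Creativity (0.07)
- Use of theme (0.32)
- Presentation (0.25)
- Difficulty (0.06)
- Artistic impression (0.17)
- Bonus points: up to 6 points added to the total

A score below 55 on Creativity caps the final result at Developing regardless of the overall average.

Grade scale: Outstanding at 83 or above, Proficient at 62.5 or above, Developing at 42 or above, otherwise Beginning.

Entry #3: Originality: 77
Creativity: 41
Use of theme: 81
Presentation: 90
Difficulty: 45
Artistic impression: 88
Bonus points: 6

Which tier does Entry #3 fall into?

Developing

Creativity score 41 < 55: minimum not met.
Weighted total:
  Originality 77 × 0.13 = 10.01
  Creativity 41 × 0.07 = 2.87
  Use of theme 81 × 0.32 = 25.92
  Presentation 90 × 0.25 = 22.5
  Difficulty 45 × 0.06 = 2.7
  Artistic impression 88 × 0.17 = 14.96
Sum = 78.96
Bonus points: 78.96 + 6 = 84.96
84.96 would be Outstanding; cap at Developing applies → Developing.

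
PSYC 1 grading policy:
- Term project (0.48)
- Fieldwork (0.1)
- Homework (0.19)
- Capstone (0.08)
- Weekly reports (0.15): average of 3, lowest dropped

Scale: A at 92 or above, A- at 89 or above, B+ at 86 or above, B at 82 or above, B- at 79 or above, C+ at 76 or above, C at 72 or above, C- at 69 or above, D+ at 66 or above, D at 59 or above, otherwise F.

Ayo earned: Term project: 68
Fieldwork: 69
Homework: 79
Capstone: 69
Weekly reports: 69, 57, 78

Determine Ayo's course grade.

Weekly reports: drop 57 → average of remaining 2 = 147/2 = 73.5
Weighted total:
  Term project 68 × 0.48 = 32.64
  Fieldwork 69 × 0.1 = 6.9
  Homework 79 × 0.19 = 15.01
  Capstone 69 × 0.08 = 5.52
  Weekly reports 73.5 × 0.15 = 11.025
Sum = 71.095
71.095 is ≥ 69 and < 72 → C-

C-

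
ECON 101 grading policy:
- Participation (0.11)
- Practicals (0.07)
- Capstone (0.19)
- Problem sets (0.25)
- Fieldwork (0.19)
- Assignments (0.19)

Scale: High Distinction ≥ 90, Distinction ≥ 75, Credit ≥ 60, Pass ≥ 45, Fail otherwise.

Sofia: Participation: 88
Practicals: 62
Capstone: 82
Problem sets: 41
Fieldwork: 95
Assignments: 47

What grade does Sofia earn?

Weighted total:
  Participation 88 × 0.11 = 9.68
  Practicals 62 × 0.07 = 4.34
  Capstone 82 × 0.19 = 15.58
  Problem sets 41 × 0.25 = 10.25
  Fieldwork 95 × 0.19 = 18.05
  Assignments 47 × 0.19 = 8.93
Sum = 66.83
66.83 is ≥ 60 and < 75 → Credit

Credit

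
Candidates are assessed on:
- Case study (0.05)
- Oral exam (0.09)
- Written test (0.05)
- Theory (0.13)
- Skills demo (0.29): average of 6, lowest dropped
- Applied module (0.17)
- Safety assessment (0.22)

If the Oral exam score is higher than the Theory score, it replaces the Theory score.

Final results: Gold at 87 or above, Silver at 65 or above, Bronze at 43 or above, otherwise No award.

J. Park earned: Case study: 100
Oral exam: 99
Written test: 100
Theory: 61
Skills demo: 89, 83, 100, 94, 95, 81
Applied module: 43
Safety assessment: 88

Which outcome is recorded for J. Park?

Skills demo: drop 81 → average of remaining 5 = 461/5 = 92.2
Oral exam (99) > Theory (61), so Theory counts as 99.
Weighted total:
  Case study 100 × 0.05 = 5
  Oral exam 99 × 0.09 = 8.91
  Written test 100 × 0.05 = 5
  Theory 99 × 0.13 = 12.87
  Skills demo 92.2 × 0.29 = 26.738
  Applied module 43 × 0.17 = 7.31
  Safety assessment 88 × 0.22 = 19.36
Sum = 85.188
85.188 is ≥ 65 and < 87 → Silver

Silver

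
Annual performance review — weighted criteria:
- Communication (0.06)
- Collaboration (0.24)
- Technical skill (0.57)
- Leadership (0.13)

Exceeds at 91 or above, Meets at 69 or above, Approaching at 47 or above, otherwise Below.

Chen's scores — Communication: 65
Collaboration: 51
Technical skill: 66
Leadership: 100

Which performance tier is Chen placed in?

Approaching

Weighted total:
  Communication 65 × 0.06 = 3.9
  Collaboration 51 × 0.24 = 12.24
  Technical skill 66 × 0.57 = 37.62
  Leadership 100 × 0.13 = 13
Sum = 66.76
66.76 is ≥ 47 and < 69 → Approaching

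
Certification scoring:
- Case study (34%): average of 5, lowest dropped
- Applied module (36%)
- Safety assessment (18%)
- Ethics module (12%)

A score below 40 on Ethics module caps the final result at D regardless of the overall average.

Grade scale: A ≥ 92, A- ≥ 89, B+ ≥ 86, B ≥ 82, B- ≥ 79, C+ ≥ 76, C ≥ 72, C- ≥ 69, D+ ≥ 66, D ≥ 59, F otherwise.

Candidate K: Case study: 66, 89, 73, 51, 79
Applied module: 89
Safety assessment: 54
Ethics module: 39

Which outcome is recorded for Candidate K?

D

Case study: drop 51 → average of remaining 4 = 307/4 = 76.75
Ethics module score 39 < 40: minimum not met.
Weighted total:
  Case study 76.75 × 0.34 = 26.095
  Applied module 89 × 0.36 = 32.04
  Safety assessment 54 × 0.18 = 9.72
  Ethics module 39 × 0.12 = 4.68
Sum = 72.535
72.535 would be C; cap at D applies → D.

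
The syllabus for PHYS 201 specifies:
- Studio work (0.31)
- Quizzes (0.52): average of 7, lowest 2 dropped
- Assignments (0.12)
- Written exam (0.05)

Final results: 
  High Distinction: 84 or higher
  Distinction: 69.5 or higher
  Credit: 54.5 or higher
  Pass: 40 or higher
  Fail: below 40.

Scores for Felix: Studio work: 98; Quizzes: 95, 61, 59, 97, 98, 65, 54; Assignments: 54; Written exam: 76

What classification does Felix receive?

Quizzes: drop 54, 59 → average of remaining 5 = 416/5 = 83.2
Weighted total:
  Studio work 98 × 0.31 = 30.38
  Quizzes 83.2 × 0.52 = 43.264
  Assignments 54 × 0.12 = 6.48
  Written exam 76 × 0.05 = 3.8
Sum = 83.924
83.924 is ≥ 69.5 and < 84 → Distinction

Distinction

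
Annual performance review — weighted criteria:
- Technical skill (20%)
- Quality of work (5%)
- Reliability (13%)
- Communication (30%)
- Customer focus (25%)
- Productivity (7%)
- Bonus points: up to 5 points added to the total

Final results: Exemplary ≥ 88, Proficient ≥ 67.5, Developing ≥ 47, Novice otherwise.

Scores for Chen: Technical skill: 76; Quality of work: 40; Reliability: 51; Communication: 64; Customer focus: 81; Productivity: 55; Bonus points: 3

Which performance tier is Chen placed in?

Proficient

Weighted total:
  Technical skill 76 × 0.2 = 15.2
  Quality of work 40 × 0.05 = 2
  Reliability 51 × 0.13 = 6.63
  Communication 64 × 0.3 = 19.2
  Customer focus 81 × 0.25 = 20.25
  Productivity 55 × 0.07 = 3.85
Sum = 67.13
Bonus points: 67.13 + 3 = 70.13
70.13 is ≥ 67.5 and < 88 → Proficient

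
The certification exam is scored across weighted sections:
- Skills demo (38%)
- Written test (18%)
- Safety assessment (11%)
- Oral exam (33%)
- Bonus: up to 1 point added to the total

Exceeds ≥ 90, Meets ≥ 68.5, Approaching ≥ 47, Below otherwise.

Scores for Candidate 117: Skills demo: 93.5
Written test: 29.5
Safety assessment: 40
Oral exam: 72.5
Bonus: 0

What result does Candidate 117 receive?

Weighted total:
  Skills demo 93.5 × 0.38 = 35.53
  Written test 29.5 × 0.18 = 5.31
  Safety assessment 40 × 0.11 = 4.4
  Oral exam 72.5 × 0.33 = 23.925
Sum = 69.165
Bonus: 69.165 + 0 = 69.165
69.165 is ≥ 68.5 and < 90 → Meets

Meets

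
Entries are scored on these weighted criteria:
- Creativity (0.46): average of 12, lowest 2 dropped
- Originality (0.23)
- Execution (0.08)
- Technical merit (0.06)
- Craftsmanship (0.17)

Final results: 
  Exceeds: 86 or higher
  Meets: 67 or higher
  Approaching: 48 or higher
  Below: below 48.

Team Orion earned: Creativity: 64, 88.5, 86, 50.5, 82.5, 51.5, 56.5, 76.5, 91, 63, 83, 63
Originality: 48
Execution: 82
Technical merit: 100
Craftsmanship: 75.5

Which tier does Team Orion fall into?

Creativity: drop 50.5, 51.5 → average of remaining 10 = 754/10 = 75.4
Weighted total:
  Creativity 75.4 × 0.46 = 34.684
  Originality 48 × 0.23 = 11.04
  Execution 82 × 0.08 = 6.56
  Technical merit 100 × 0.06 = 6
  Craftsmanship 75.5 × 0.17 = 12.835
Sum = 71.119
71.119 is ≥ 67 and < 86 → Meets

Meets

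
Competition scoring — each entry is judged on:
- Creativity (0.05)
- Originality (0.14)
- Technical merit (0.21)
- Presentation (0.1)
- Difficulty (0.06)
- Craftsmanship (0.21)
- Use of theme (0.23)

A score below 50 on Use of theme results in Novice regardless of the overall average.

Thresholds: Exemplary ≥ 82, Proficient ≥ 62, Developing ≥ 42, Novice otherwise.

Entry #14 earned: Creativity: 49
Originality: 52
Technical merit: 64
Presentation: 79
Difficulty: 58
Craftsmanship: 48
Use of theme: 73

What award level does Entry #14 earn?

Developing

Use of theme score 73 ≥ 50: minimum met.
Weighted total:
  Creativity 49 × 0.05 = 2.45
  Originality 52 × 0.14 = 7.28
  Technical merit 64 × 0.21 = 13.44
  Presentation 79 × 0.1 = 7.9
  Difficulty 58 × 0.06 = 3.48
  Craftsmanship 48 × 0.21 = 10.08
  Use of theme 73 × 0.23 = 16.79
Sum = 61.42
61.42 is ≥ 42 and < 62 → Developing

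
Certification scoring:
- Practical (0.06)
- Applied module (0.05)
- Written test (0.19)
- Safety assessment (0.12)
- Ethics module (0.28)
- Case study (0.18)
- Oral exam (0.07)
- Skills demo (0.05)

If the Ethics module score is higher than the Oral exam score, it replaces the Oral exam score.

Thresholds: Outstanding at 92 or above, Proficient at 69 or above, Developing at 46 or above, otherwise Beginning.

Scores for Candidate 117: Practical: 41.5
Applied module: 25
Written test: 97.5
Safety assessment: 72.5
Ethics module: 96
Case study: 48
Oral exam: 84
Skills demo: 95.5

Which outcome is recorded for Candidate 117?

Proficient

Ethics module (96) > Oral exam (84), so Oral exam counts as 96.
Weighted total:
  Practical 41.5 × 0.06 = 2.49
  Applied module 25 × 0.05 = 1.25
  Written test 97.5 × 0.19 = 18.525
  Safety assessment 72.5 × 0.12 = 8.7
  Ethics module 96 × 0.28 = 26.88
  Case study 48 × 0.18 = 8.64
  Oral exam 96 × 0.07 = 6.72
  Skills demo 95.5 × 0.05 = 4.775
Sum = 77.98
77.98 is ≥ 69 and < 92 → Proficient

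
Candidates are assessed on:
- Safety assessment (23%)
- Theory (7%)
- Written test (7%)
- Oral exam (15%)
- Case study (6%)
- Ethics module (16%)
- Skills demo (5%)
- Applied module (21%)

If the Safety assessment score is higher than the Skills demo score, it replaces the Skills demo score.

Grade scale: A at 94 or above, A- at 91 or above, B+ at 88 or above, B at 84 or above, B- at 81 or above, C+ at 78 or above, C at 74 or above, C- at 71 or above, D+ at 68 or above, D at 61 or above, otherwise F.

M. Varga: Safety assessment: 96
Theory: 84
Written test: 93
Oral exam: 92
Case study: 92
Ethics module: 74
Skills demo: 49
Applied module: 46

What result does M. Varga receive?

C+

Safety assessment (96) > Skills demo (49), so Skills demo counts as 96.
Weighted total:
  Safety assessment 96 × 0.23 = 22.08
  Theory 84 × 0.07 = 5.88
  Written test 93 × 0.07 = 6.51
  Oral exam 92 × 0.15 = 13.8
  Case study 92 × 0.06 = 5.52
  Ethics module 74 × 0.16 = 11.84
  Skills demo 96 × 0.05 = 4.8
  Applied module 46 × 0.21 = 9.66
Sum = 80.09
80.09 is ≥ 78 and < 81 → C+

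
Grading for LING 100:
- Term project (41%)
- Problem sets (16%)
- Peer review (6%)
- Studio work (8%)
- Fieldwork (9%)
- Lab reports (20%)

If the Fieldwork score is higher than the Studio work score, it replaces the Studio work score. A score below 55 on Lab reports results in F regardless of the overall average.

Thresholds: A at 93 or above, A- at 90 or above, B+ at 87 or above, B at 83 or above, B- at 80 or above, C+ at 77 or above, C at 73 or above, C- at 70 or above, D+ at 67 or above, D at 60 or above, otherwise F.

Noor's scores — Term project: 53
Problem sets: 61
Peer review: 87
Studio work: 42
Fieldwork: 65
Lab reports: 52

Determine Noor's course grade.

F

Fieldwork (65) > Studio work (42), so Studio work counts as 65.
Lab reports score 52 < 55: minimum not met.
Weighted total:
  Term project 53 × 0.41 = 21.73
  Problem sets 61 × 0.16 = 9.76
  Peer review 87 × 0.06 = 5.22
  Studio work 65 × 0.08 = 5.2
  Fieldwork 65 × 0.09 = 5.85
  Lab reports 52 × 0.2 = 10.4
Sum = 58.16
Because the Lab reports minimum was not met, the result is F.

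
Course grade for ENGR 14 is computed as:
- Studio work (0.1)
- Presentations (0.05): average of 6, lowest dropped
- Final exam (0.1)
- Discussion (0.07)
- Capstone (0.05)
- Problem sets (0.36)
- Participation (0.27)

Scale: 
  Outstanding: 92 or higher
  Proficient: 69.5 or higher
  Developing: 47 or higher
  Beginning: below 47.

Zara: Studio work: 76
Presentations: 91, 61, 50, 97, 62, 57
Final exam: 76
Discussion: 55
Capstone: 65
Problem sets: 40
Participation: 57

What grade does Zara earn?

Developing

Presentations: drop 50 → average of remaining 5 = 368/5 = 73.6
Weighted total:
  Studio work 76 × 0.1 = 7.6
  Presentations 73.6 × 0.05 = 3.68
  Final exam 76 × 0.1 = 7.6
  Discussion 55 × 0.07 = 3.85
  Capstone 65 × 0.05 = 3.25
  Problem sets 40 × 0.36 = 14.4
  Participation 57 × 0.27 = 15.39
Sum = 55.77
55.77 is ≥ 47 and < 69.5 → Developing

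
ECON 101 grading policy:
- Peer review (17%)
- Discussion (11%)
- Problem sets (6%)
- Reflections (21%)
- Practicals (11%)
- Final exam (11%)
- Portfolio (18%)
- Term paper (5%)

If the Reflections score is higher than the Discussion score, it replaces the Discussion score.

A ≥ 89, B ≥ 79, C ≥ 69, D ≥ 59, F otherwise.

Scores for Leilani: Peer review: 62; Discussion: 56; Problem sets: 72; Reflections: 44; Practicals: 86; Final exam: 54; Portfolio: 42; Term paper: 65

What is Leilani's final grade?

F

Reflections (44) ≤ Discussion (56), so Discussion stays at 56.
Weighted total:
  Peer review 62 × 0.17 = 10.54
  Discussion 56 × 0.11 = 6.16
  Problem sets 72 × 0.06 = 4.32
  Reflections 44 × 0.21 = 9.24
  Practicals 86 × 0.11 = 9.46
  Final exam 54 × 0.11 = 5.94
  Portfolio 42 × 0.18 = 7.56
  Term paper 65 × 0.05 = 3.25
Sum = 56.47
56.47 < 59 → F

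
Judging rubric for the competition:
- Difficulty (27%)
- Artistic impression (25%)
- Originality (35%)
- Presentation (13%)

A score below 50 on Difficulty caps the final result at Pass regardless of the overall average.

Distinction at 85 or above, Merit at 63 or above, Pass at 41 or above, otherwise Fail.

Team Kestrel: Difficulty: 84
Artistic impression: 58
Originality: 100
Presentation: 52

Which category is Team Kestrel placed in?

Merit

Difficulty score 84 ≥ 50: minimum met.
Weighted total:
  Difficulty 84 × 0.27 = 22.68
  Artistic impression 58 × 0.25 = 14.5
  Originality 100 × 0.35 = 35
  Presentation 52 × 0.13 = 6.76
Sum = 78.94
78.94 is ≥ 63 and < 85 → Merit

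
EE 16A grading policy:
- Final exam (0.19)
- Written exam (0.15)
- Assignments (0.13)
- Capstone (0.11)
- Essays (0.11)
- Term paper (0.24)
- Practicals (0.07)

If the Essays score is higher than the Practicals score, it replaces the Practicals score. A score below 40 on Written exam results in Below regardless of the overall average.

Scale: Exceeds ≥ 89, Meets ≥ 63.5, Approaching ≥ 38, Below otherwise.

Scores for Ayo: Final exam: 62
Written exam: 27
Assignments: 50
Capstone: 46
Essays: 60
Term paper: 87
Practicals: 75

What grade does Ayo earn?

Below

Essays (60) ≤ Practicals (75), so Practicals stays at 75.
Written exam score 27 < 40: minimum not met.
Weighted total:
  Final exam 62 × 0.19 = 11.78
  Written exam 27 × 0.15 = 4.05
  Assignments 50 × 0.13 = 6.5
  Capstone 46 × 0.11 = 5.06
  Essays 60 × 0.11 = 6.6
  Term paper 87 × 0.24 = 20.88
  Practicals 75 × 0.07 = 5.25
Sum = 60.12
Because the Written exam minimum was not met, the result is Below.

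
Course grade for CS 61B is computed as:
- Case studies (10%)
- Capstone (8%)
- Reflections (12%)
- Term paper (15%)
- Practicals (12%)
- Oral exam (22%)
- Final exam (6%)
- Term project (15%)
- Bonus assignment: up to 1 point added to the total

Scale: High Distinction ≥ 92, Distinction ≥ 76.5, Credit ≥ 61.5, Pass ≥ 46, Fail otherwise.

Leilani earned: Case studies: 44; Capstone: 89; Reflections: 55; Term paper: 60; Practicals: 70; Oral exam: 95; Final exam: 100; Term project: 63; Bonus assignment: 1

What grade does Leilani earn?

Credit

Weighted total:
  Case studies 44 × 0.1 = 4.4
  Capstone 89 × 0.08 = 7.12
  Reflections 55 × 0.12 = 6.6
  Term paper 60 × 0.15 = 9
  Practicals 70 × 0.12 = 8.4
  Oral exam 95 × 0.22 = 20.9
  Final exam 100 × 0.06 = 6
  Term project 63 × 0.15 = 9.45
Sum = 71.87
Bonus assignment: 71.87 + 1 = 72.87
72.87 is ≥ 61.5 and < 76.5 → Credit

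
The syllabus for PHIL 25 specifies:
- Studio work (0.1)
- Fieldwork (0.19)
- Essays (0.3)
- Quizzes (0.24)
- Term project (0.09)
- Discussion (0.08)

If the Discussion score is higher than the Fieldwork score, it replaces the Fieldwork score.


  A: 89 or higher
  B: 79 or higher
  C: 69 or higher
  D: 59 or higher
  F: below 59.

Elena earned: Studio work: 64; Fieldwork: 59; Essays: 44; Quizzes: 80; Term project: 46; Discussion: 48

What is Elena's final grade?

Discussion (48) ≤ Fieldwork (59), so Fieldwork stays at 59.
Weighted total:
  Studio work 64 × 0.1 = 6.4
  Fieldwork 59 × 0.19 = 11.21
  Essays 44 × 0.3 = 13.2
  Quizzes 80 × 0.24 = 19.2
  Term project 46 × 0.09 = 4.14
  Discussion 48 × 0.08 = 3.84
Sum = 57.99
57.99 < 59 → F

F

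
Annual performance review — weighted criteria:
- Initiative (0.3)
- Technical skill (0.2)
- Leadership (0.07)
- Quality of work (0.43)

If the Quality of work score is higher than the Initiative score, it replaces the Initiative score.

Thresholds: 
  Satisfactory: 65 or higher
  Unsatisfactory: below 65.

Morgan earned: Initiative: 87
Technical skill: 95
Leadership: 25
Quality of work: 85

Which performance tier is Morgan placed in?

Quality of work (85) ≤ Initiative (87), so Initiative stays at 87.
Weighted total:
  Initiative 87 × 0.3 = 26.1
  Technical skill 95 × 0.2 = 19
  Leadership 25 × 0.07 = 1.75
  Quality of work 85 × 0.43 = 36.55
Sum = 83.4
83.4 ≥ 65 → Satisfactory

Satisfactory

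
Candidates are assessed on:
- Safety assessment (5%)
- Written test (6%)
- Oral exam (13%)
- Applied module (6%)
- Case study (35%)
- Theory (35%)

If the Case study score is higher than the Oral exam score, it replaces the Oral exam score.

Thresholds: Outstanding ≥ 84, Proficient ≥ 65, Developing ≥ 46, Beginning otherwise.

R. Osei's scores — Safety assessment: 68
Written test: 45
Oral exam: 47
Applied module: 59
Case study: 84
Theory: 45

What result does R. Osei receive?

Proficient

Case study (84) > Oral exam (47), so Oral exam counts as 84.
Weighted total:
  Safety assessment 68 × 0.05 = 3.4
  Written test 45 × 0.06 = 2.7
  Oral exam 84 × 0.13 = 10.92
  Applied module 59 × 0.06 = 3.54
  Case study 84 × 0.35 = 29.4
  Theory 45 × 0.35 = 15.75
Sum = 65.71
65.71 is ≥ 65 and < 84 → Proficient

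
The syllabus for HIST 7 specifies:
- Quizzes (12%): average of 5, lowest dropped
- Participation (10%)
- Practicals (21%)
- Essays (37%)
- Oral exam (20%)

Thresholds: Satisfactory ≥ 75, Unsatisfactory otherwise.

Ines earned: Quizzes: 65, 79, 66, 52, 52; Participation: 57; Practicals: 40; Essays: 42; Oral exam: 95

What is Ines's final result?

Quizzes: drop 52 → average of remaining 4 = 262/4 = 65.5
Weighted total:
  Quizzes 65.5 × 0.12 = 7.86
  Participation 57 × 0.1 = 5.7
  Practicals 40 × 0.21 = 8.4
  Essays 42 × 0.37 = 15.54
  Oral exam 95 × 0.2 = 19
Sum = 56.5
56.5 < 75 → Unsatisfactory

Unsatisfactory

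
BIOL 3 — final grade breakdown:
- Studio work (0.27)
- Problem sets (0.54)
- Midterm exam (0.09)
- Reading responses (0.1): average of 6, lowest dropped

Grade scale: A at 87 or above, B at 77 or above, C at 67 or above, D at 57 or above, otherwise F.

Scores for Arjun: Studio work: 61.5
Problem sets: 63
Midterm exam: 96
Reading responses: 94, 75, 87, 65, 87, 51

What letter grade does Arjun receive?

Reading responses: drop 51 → average of remaining 5 = 408/5 = 81.6
Weighted total:
  Studio work 61.5 × 0.27 = 16.605
  Problem sets 63 × 0.54 = 34.02
  Midterm exam 96 × 0.09 = 8.64
  Reading responses 81.6 × 0.1 = 8.16
Sum = 67.425
67.425 is ≥ 67 and < 77 → C

C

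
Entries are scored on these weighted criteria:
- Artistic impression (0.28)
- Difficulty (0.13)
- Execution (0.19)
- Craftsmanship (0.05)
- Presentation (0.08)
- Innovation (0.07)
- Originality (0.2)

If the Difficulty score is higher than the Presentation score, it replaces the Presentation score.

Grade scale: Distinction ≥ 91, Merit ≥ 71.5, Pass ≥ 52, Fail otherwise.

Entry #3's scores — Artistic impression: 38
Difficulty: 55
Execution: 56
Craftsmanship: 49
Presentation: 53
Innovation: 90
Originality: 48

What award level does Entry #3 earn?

Difficulty (55) > Presentation (53), so Presentation counts as 55.
Weighted total:
  Artistic impression 38 × 0.28 = 10.64
  Difficulty 55 × 0.13 = 7.15
  Execution 56 × 0.19 = 10.64
  Craftsmanship 49 × 0.05 = 2.45
  Presentation 55 × 0.08 = 4.4
  Innovation 90 × 0.07 = 6.3
  Originality 48 × 0.2 = 9.6
Sum = 51.18
51.18 < 52 → Fail

Fail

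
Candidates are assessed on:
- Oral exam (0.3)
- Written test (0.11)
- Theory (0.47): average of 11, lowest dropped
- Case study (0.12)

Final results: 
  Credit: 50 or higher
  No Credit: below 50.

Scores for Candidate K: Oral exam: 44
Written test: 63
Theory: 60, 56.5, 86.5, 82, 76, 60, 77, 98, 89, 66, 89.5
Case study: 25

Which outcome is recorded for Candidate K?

Theory: drop 56.5 → average of remaining 10 = 784/10 = 78.4
Weighted total:
  Oral exam 44 × 0.3 = 13.2
  Written test 63 × 0.11 = 6.93
  Theory 78.4 × 0.47 = 36.848
  Case study 25 × 0.12 = 3
Sum = 59.978
59.978 ≥ 50 → Credit

Credit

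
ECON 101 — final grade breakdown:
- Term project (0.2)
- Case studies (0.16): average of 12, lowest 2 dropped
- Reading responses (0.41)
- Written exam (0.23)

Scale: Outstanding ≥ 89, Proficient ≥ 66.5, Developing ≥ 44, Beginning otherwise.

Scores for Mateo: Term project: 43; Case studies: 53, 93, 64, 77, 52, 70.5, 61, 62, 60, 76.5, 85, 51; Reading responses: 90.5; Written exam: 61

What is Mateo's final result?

Case studies: drop 51, 52 → average of remaining 10 = 702/10 = 70.2
Weighted total:
  Term project 43 × 0.2 = 8.6
  Case studies 70.2 × 0.16 = 11.232
  Reading responses 90.5 × 0.41 = 37.105
  Written exam 61 × 0.23 = 14.03
Sum = 70.967
70.967 is ≥ 66.5 and < 89 → Proficient

Proficient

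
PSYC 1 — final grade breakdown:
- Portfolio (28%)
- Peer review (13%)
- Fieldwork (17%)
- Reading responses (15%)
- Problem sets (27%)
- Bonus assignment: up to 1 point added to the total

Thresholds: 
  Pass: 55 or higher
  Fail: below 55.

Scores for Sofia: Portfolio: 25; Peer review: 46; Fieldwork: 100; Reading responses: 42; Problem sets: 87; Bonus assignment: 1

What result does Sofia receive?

Pass

Weighted total:
  Portfolio 25 × 0.28 = 7
  Peer review 46 × 0.13 = 5.98
  Fieldwork 100 × 0.17 = 17
  Reading responses 42 × 0.15 = 6.3
  Problem sets 87 × 0.27 = 23.49
Sum = 59.77
Bonus assignment: 59.77 + 1 = 60.77
60.77 ≥ 55 → Pass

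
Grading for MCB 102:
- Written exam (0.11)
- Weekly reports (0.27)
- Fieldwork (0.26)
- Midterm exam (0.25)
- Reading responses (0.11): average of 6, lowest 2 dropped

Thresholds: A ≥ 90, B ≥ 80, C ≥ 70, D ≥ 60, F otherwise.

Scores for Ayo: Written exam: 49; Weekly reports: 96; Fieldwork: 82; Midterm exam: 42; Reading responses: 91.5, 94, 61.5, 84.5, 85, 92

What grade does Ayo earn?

Reading responses: drop 61.5, 84.5 → average of remaining 4 = 362.5/4 = 90.625
Weighted total:
  Written exam 49 × 0.11 = 5.39
  Weekly reports 96 × 0.27 = 25.92
  Fieldwork 82 × 0.26 = 21.32
  Midterm exam 42 × 0.25 = 10.5
  Reading responses 90.625 × 0.11 = 9.96875
Sum = 73.09875
73.09875 is ≥ 70 and < 80 → C

C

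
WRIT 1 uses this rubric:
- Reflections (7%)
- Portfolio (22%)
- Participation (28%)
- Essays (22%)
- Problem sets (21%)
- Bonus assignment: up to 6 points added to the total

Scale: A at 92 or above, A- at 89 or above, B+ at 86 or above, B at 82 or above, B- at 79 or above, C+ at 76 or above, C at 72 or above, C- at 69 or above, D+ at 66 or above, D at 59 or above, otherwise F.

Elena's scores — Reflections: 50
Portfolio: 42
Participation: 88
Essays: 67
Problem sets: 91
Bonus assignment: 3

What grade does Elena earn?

Weighted total:
  Reflections 50 × 0.07 = 3.5
  Portfolio 42 × 0.22 = 9.24
  Participation 88 × 0.28 = 24.64
  Essays 67 × 0.22 = 14.74
  Problem sets 91 × 0.21 = 19.11
Sum = 71.23
Bonus assignment: 71.23 + 3 = 74.23
74.23 is ≥ 72 and < 76 → C

C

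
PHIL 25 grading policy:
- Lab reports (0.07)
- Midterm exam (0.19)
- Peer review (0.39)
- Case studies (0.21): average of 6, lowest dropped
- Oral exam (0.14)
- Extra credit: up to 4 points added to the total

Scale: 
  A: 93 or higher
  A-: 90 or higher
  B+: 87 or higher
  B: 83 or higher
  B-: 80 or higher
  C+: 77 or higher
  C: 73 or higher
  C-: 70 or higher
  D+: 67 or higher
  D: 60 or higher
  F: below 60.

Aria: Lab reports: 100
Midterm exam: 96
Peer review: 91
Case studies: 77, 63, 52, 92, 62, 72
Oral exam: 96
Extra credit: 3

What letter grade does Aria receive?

Case studies: drop 52 → average of remaining 5 = 366/5 = 73.2
Weighted total:
  Lab reports 100 × 0.07 = 7
  Midterm exam 96 × 0.19 = 18.24
  Peer review 91 × 0.39 = 35.49
  Case studies 73.2 × 0.21 = 15.372
  Oral exam 96 × 0.14 = 13.44
Sum = 89.542
Extra credit: 89.542 + 3 = 92.542
92.542 is ≥ 90 and < 93 → A-

A-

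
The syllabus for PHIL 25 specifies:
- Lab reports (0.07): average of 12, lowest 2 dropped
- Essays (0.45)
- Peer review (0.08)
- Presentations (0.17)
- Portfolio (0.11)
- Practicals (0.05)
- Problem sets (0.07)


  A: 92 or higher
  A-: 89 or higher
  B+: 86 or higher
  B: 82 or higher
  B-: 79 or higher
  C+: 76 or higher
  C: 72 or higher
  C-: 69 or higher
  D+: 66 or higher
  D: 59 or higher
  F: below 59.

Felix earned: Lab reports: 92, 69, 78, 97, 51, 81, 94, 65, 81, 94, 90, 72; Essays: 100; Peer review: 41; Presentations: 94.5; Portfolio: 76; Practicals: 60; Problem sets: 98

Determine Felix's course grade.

Lab reports: drop 51, 65 → average of remaining 10 = 848/10 = 84.8
Weighted total:
  Lab reports 84.8 × 0.07 = 5.936
  Essays 100 × 0.45 = 45
  Peer review 41 × 0.08 = 3.28
  Presentations 94.5 × 0.17 = 16.065
  Portfolio 76 × 0.11 = 8.36
  Practicals 60 × 0.05 = 3
  Problem sets 98 × 0.07 = 6.86
Sum = 88.501
88.501 is ≥ 86 and < 89 → B+

B+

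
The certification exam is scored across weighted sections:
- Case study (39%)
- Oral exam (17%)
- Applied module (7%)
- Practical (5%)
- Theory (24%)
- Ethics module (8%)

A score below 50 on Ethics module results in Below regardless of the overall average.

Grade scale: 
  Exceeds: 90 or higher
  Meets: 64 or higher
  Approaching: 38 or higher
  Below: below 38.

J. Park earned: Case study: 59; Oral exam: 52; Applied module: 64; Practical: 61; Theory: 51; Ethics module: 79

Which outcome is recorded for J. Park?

Approaching

Ethics module score 79 ≥ 50: minimum met.
Weighted total:
  Case study 59 × 0.39 = 23.01
  Oral exam 52 × 0.17 = 8.84
  Applied module 64 × 0.07 = 4.48
  Practical 61 × 0.05 = 3.05
  Theory 51 × 0.24 = 12.24
  Ethics module 79 × 0.08 = 6.32
Sum = 57.94
57.94 is ≥ 38 and < 64 → Approaching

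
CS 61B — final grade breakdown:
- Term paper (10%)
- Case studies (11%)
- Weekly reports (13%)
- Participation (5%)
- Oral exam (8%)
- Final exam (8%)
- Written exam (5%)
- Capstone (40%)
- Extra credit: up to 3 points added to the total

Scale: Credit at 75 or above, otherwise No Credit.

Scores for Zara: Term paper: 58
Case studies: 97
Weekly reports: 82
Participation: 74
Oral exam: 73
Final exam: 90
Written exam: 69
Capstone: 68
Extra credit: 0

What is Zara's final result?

No Credit

Weighted total:
  Term paper 58 × 0.1 = 5.8
  Case studies 97 × 0.11 = 10.67
  Weekly reports 82 × 0.13 = 10.66
  Participation 74 × 0.05 = 3.7
  Oral exam 73 × 0.08 = 5.84
  Final exam 90 × 0.08 = 7.2
  Written exam 69 × 0.05 = 3.45
  Capstone 68 × 0.4 = 27.2
Sum = 74.52
Extra credit: 74.52 + 0 = 74.52
74.52 < 75 → No Credit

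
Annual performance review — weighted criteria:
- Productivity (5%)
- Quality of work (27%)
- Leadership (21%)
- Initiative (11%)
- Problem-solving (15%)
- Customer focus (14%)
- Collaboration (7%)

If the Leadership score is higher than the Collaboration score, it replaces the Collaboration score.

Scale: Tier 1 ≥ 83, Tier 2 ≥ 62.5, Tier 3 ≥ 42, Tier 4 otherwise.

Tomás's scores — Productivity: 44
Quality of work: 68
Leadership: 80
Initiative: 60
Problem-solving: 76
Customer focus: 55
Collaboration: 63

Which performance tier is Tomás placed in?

Tier 2

Leadership (80) > Collaboration (63), so Collaboration counts as 80.
Weighted total:
  Productivity 44 × 0.05 = 2.2
  Quality of work 68 × 0.27 = 18.36
  Leadership 80 × 0.21 = 16.8
  Initiative 60 × 0.11 = 6.6
  Problem-solving 76 × 0.15 = 11.4
  Customer focus 55 × 0.14 = 7.7
  Collaboration 80 × 0.07 = 5.6
Sum = 68.66
68.66 is ≥ 62.5 and < 83 → Tier 2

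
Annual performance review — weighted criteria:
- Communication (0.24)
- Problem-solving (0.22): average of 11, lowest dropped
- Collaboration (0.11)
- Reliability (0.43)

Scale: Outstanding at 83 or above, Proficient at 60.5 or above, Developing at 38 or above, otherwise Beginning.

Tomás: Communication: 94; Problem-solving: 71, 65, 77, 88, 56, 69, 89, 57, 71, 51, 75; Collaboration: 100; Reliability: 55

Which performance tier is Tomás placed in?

Proficient

Problem-solving: drop 51 → average of remaining 10 = 718/10 = 71.8
Weighted total:
  Communication 94 × 0.24 = 22.56
  Problem-solving 71.8 × 0.22 = 15.796
  Collaboration 100 × 0.11 = 11
  Reliability 55 × 0.43 = 23.65
Sum = 73.006
73.006 is ≥ 60.5 and < 83 → Proficient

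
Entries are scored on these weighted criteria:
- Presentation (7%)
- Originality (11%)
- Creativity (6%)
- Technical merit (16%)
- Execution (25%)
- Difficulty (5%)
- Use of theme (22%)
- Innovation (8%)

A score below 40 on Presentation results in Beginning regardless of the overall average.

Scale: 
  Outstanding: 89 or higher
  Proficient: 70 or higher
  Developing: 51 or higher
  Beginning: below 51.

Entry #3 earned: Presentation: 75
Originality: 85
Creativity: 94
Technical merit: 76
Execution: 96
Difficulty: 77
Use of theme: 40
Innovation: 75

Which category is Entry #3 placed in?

Proficient

Presentation score 75 ≥ 40: minimum met.
Weighted total:
  Presentation 75 × 0.07 = 5.25
  Originality 85 × 0.11 = 9.35
  Creativity 94 × 0.06 = 5.64
  Technical merit 76 × 0.16 = 12.16
  Execution 96 × 0.25 = 24
  Difficulty 77 × 0.05 = 3.85
  Use of theme 40 × 0.22 = 8.8
  Innovation 75 × 0.08 = 6
Sum = 75.05
75.05 is ≥ 70 and < 89 → Proficient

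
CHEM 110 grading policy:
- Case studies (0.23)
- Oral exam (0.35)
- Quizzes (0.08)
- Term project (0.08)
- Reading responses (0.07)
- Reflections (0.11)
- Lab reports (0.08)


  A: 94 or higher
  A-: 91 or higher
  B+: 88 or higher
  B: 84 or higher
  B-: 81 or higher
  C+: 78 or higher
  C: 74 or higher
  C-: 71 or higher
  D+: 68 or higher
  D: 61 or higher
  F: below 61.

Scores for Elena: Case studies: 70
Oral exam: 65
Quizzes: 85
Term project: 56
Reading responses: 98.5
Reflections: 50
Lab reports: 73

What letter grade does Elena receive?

Weighted total:
  Case studies 70 × 0.23 = 16.1
  Oral exam 65 × 0.35 = 22.75
  Quizzes 85 × 0.08 = 6.8
  Term project 56 × 0.08 = 4.48
  Reading responses 98.5 × 0.07 = 6.895
  Reflections 50 × 0.11 = 5.5
  Lab reports 73 × 0.08 = 5.84
Sum = 68.365
68.365 is ≥ 68 and < 71 → D+

D+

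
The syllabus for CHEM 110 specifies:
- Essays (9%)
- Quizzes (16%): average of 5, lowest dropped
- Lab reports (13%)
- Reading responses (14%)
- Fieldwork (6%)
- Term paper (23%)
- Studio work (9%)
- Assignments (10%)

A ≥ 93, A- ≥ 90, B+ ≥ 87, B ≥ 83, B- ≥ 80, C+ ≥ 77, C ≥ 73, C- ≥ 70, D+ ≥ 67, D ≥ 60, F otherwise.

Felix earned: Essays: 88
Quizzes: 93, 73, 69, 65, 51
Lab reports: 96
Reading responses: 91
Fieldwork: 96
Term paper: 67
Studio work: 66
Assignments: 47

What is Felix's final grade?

Quizzes: drop 51 → average of remaining 4 = 300/4 = 75
Weighted total:
  Essays 88 × 0.09 = 7.92
  Quizzes 75 × 0.16 = 12
  Lab reports 96 × 0.13 = 12.48
  Reading responses 91 × 0.14 = 12.74
  Fieldwork 96 × 0.06 = 5.76
  Term paper 67 × 0.23 = 15.41
  Studio work 66 × 0.09 = 5.94
  Assignments 47 × 0.1 = 4.7
Sum = 76.95
76.95 is ≥ 73 and < 77 → C

C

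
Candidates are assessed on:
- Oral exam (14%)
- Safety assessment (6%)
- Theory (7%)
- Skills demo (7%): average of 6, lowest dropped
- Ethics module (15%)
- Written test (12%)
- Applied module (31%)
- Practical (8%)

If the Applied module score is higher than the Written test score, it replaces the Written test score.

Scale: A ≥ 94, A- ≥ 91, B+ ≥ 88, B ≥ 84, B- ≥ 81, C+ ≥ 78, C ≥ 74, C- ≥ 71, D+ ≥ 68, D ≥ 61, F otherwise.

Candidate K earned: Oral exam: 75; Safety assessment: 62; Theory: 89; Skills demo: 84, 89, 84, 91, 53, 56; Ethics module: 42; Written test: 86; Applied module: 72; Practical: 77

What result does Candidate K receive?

Skills demo: drop 53 → average of remaining 5 = 404/5 = 80.8
Applied module (72) ≤ Written test (86), so Written test stays at 86.
Weighted total:
  Oral exam 75 × 0.14 = 10.5
  Safety assessment 62 × 0.06 = 3.72
  Theory 89 × 0.07 = 6.23
  Skills demo 80.8 × 0.07 = 5.656
  Ethics module 42 × 0.15 = 6.3
  Written test 86 × 0.12 = 10.32
  Applied module 72 × 0.31 = 22.32
  Practical 77 × 0.08 = 6.16
Sum = 71.206
71.206 is ≥ 71 and < 74 → C-

C-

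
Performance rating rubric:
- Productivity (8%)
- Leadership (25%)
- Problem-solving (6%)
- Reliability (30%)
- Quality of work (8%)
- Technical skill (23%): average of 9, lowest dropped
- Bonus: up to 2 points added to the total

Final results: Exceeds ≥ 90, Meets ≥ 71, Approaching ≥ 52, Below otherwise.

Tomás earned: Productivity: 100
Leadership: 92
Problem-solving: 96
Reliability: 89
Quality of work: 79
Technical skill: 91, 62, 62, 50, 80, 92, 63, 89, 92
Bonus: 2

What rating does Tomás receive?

Technical skill: drop 50 → average of remaining 8 = 631/8 = 78.875
Weighted total:
  Productivity 100 × 0.08 = 8
  Leadership 92 × 0.25 = 23
  Problem-solving 96 × 0.06 = 5.76
  Reliability 89 × 0.3 = 26.7
  Quality of work 79 × 0.08 = 6.32
  Technical skill 78.875 × 0.23 = 18.14125
Sum = 87.92125
Bonus: 87.92125 + 2 = 89.92125
89.92125 is ≥ 71 and < 90 → Meets

Meets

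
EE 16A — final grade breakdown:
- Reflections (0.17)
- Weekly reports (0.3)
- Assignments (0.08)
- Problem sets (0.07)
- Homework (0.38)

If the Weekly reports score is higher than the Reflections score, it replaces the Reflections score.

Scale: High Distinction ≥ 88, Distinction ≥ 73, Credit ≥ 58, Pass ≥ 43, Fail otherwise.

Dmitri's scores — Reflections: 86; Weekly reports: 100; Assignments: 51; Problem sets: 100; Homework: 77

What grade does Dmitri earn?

Weekly reports (100) > Reflections (86), so Reflections counts as 100.
Weighted total:
  Reflections 100 × 0.17 = 17
  Weekly reports 100 × 0.3 = 30
  Assignments 51 × 0.08 = 4.08
  Problem sets 100 × 0.07 = 7
  Homework 77 × 0.38 = 29.26
Sum = 87.34
87.34 is ≥ 73 and < 88 → Distinction

Distinction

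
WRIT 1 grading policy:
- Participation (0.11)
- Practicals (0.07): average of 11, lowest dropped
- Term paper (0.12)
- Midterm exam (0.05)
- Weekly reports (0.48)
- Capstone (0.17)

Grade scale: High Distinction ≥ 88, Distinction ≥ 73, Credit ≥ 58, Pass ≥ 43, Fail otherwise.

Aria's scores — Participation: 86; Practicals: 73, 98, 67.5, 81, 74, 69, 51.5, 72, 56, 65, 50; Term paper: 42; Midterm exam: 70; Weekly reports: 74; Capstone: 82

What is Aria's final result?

Credit

Practicals: drop 50 → average of remaining 10 = 707/10 = 70.7
Weighted total:
  Participation 86 × 0.11 = 9.46
  Practicals 70.7 × 0.07 = 4.949
  Term paper 42 × 0.12 = 5.04
  Midterm exam 70 × 0.05 = 3.5
  Weekly reports 74 × 0.48 = 35.52
  Capstone 82 × 0.17 = 13.94
Sum = 72.409
72.409 is ≥ 58 and < 73 → Credit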